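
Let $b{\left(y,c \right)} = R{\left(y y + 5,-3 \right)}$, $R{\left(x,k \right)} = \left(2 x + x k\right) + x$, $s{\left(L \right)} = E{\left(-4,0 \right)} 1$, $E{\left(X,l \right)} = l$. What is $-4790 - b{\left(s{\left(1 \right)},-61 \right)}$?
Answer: $-4790$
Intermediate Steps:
$s{\left(L \right)} = 0$ ($s{\left(L \right)} = 0 \cdot 1 = 0$)
$R{\left(x,k \right)} = 3 x + k x$ ($R{\left(x,k \right)} = \left(2 x + k x\right) + x = 3 x + k x$)
$b{\left(y,c \right)} = 0$ ($b{\left(y,c \right)} = \left(y y + 5\right) \left(3 - 3\right) = \left(y^{2} + 5\right) 0 = \left(5 + y^{2}\right) 0 = 0$)
$-4790 - b{\left(s{\left(1 \right)},-61 \right)} = -4790 - 0 = -4790 + 0 = -4790$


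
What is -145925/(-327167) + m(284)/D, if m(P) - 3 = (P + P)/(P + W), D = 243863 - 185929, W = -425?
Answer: 25361047505/56862278934 ≈ 0.44601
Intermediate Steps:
D = 57934
m(P) = 3 + 2*P/(-425 + P) (m(P) = 3 + (P + P)/(P - 425) = 3 + (2*P)/(-425 + P) = 3 + 2*P/(-425 + P))
-145925/(-327167) + m(284)/D = -145925/(-327167) + (5*(-255 + 284)/(-425 + 284))/57934 = -145925*(-1/327167) + (5*29/(-141))*(1/57934) = 145925/327167 + (5*(-1/141)*29)*(1/57934) = 145925/327167 - 145/141*1/57934 = 145925/327167 - 145/8168694 = 25361047505/56862278934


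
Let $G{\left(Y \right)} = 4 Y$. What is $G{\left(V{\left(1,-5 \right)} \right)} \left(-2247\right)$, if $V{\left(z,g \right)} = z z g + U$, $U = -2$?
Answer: $62916$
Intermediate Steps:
$V{\left(z,g \right)} = -2 + g z^{2}$ ($V{\left(z,g \right)} = z z g - 2 = z^{2} g - 2 = g z^{2} - 2 = -2 + g z^{2}$)
$G{\left(V{\left(1,-5 \right)} \right)} \left(-2247\right) = 4 \left(-2 - 5 \cdot 1^{2}\right) \left(-2247\right) = 4 \left(-2 - 5\right) \left(-2247\right) = 4 \left(-7\right) \left(-2247\right) = \left(-28\right) \left(-2247\right) = 62916$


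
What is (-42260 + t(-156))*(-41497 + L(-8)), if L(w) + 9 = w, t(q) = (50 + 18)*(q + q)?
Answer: 2635142664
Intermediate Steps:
t(q) = 136*q (t(q) = 68*(2*q) = 136*q)
L(w) = -9 + w
(-42260 + t(-156))*(-41497 + L(-8)) = (-42260 + 136*(-156))*(-41497 + (-9 - 8)) = (-42260 - 21216)*(-41497 - 17) = -63476*(-41514) = 2635142664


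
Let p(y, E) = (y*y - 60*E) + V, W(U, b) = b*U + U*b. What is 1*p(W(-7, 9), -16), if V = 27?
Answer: 16863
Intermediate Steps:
W(U, b) = 2*U*b (W(U, b) = U*b + U*b = 2*U*b)
p(y, E) = 27 + y**2 - 60*E (p(y, E) = (y*y - 60*E) + 27 = (y**2 - 60*E) + 27 = 27 + y**2 - 60*E)
1*p(W(-7, 9), -16) = 1*(27 + (2*(-7)*9)**2 - 60*(-16)) = 1*(27 + (-126)**2 + 960) = 1*(27 + 15876 + 960) = 1*16863 = 16863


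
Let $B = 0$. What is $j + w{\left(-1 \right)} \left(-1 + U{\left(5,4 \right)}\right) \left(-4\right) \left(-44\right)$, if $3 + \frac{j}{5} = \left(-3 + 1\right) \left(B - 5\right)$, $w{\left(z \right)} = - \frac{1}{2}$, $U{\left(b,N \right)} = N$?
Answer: $-229$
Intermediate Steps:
$w{\left(z \right)} = - \frac{1}{2}$ ($w{\left(z \right)} = \left(-1\right) \frac{1}{2} = - \frac{1}{2}$)
$j = 35$ ($j = -15 + 5 \left(-3 + 1\right) \left(0 - 5\right) = -15 + 5 \left(\left(-2\right) \left(-5\right)\right) = -15 + 5 \cdot 10 = -15 + 50 = 35$)
$j + w{\left(-1 \right)} \left(-1 + U{\left(5,4 \right)}\right) \left(-4\right) \left(-44\right) = 35 + - \frac{\left(-1 + 4\right) \left(-4\right)}{2} \left(-44\right) = 35 + - \frac{3 \left(-4\right)}{2} \left(-44\right) = 35 + \left(- \frac{1}{2}\right) \left(-12\right) \left(-44\right) = 35 + 6 \left(-44\right) = 35 - 264 = -229$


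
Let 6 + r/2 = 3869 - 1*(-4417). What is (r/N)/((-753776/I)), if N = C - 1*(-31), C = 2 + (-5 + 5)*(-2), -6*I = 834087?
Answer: 95920005/1036442 ≈ 92.547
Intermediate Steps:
I = -278029/2 (I = -1/6*834087 = -278029/2 ≈ -1.3901e+5)
C = 2 (C = 2 + 0*(-2) = 2 + 0 = 2)
N = 33 (N = 2 - 1*(-31) = 2 + 31 = 33)
r = 16560 (r = -12 + 2*(3869 - 1*(-4417)) = -12 + 2*(3869 + 4417) = -12 + 2*8286 = -12 + 16572 = 16560)
(r/N)/((-753776/I)) = (16560/33)/((-753776/(-278029/2))) = ((1/33)*16560)/((-753776*(-2/278029))) = 5520/(11*(1507552/278029)) = (5520/11)*(278029/1507552) = 95920005/1036442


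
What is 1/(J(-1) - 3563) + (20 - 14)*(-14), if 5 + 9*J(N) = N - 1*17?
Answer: -2695569/32090 ≈ -84.000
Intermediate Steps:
J(N) = -22/9 + N/9 (J(N) = -5/9 + (N - 1*17)/9 = -5/9 + (N - 17)/9 = -5/9 + (-17 + N)/9 = -5/9 + (-17/9 + N/9) = -22/9 + N/9)
1/(J(-1) - 3563) + (20 - 14)*(-14) = 1/((-22/9 + (1/9)*(-1)) - 3563) + (20 - 14)*(-14) = 1/((-22/9 - 1/9) - 3563) + 6*(-14) = 1/(-23/9 - 3563) - 84 = 1/(-32090/9) - 84 = -9/32090 - 84 = -2695569/32090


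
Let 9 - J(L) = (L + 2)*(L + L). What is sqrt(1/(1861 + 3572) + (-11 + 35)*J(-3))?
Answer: sqrt(2125264641)/5433 ≈ 8.4853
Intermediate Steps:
J(L) = 9 - 2*L*(2 + L) (J(L) = 9 - (L + 2)*(L + L) = 9 - (2 + L)*2*L = 9 - 2*L*(2 + L))
sqrt(1/(1861 + 3572) + (-11 + 35)*J(-3)) = sqrt(1/(1861 + 3572) + (-11 + 35)*(9 - 4*(-3) - 2*(-3)**2)) = sqrt(1/5433 + 24*(9 + 12 - 2*9)) = sqrt(1/5433 + 24*(9 + 12 - 18)) = sqrt(1/5433 + 24*3) = sqrt(1/5433 + 72) = sqrt(391177/5433) = sqrt(2125264641)/5433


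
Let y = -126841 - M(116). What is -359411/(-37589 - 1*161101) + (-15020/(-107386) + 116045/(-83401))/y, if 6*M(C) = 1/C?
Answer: 142086090117233096253751/78547766357813549707290 ≈ 1.8089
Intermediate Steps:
M(C) = 1/(6*C)
y = -88281337/696 (y = -126841 - 1/(6*116) = -126841 - 1*1/696 = -126841 - 1/696 = -88281337/696 ≈ -1.2684e+5)
-359411/(-37589 - 1*161101) + (-15020/(-107386) + 116045/(-83401))/y = -359411/(-37589 - 1*161101) + (-15020/(-107386) + 116045/(-83401))/(-88281337/696) = -359411/(-37589 - 161101) + (-15020*(-1/107386) + 116045*(-1/83401))*(-696/88281337) = -359411/(-198690) + (7510/53693 - 116045/83401)*(-696/88281337) = -359411*(-1/198690) - 5604462675/4478049893*(-696/88281337) = 359411/198690 + 3900706021800/395328231706746941 = 142086090117233096253751/78547766357813549707290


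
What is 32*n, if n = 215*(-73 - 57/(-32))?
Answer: -489985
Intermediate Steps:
n = -489985/32 (n = 215*(-73 - 57*(-1/32)) = 215*(-73 + 57/32) = 215*(-2279/32) = -489985/32 ≈ -15312.)
32*n = 32*(-489985/32) = -489985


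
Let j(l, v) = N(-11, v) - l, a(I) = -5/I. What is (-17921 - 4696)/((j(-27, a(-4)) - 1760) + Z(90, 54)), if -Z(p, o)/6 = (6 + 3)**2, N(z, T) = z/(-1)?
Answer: 7539/736 ≈ 10.243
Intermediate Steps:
N(z, T) = -z (N(z, T) = z*(-1) = -z)
Z(p, o) = -486 (Z(p, o) = -6*(6 + 3)**2 = -6*9**2 = -6*81 = -486)
j(l, v) = 11 - l (j(l, v) = -1*(-11) - l = 11 - l)
(-17921 - 4696)/((j(-27, a(-4)) - 1760) + Z(90, 54)) = (-17921 - 4696)/(((11 - 1*(-27)) - 1760) - 486) = -22617/(((11 + 27) - 1760) - 486) = -22617/((38 - 1760) - 486) = -22617/(-1722 - 486) = -22617/(-2208) = -22617*(-1/2208) = 7539/736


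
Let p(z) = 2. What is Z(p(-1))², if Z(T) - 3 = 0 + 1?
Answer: 16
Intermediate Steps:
Z(T) = 4 (Z(T) = 3 + (0 + 1) = 3 + 1 = 4)
Z(p(-1))² = 4² = 16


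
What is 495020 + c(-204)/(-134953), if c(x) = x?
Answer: 66804434264/134953 ≈ 4.9502e+5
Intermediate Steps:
495020 + c(-204)/(-134953) = 495020 - 204/(-134953) = 495020 - 204*(-1/134953) = 495020 + 204/134953 = 66804434264/134953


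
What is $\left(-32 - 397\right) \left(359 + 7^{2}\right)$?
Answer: $-175032$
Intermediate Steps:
$\left(-32 - 397\right) \left(359 + 7^{2}\right) = - 429 \left(359 + 49\right) = \left(-429\right) 408 = -175032$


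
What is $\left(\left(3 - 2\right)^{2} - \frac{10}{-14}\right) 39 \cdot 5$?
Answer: $\frac{2340}{7} \approx 334.29$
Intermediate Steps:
$\left(\left(3 - 2\right)^{2} - \frac{10}{-14}\right) 39 \cdot 5 = \left(1^{2} - 10 \left(- \frac{1}{14}\right)\right) 39 \cdot 5 = \left(1 - - \frac{5}{7}\right) 39 \cdot 5 = \left(1 + \frac{5}{7}\right) 39 \cdot 5 = \frac{12}{7} \cdot 39 \cdot 5 = \frac{468}{7} \cdot 5 = \frac{2340}{7}$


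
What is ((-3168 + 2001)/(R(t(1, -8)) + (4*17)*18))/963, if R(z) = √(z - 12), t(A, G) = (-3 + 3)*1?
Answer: -13226/13358843 + 389*I*√3/240459174 ≈ -0.00099006 + 2.802e-6*I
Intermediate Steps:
t(A, G) = 0 (t(A, G) = 0*1 = 0)
R(z) = √(-12 + z)
((-3168 + 2001)/(R(t(1, -8)) + (4*17)*18))/963 = ((-3168 + 2001)/(√(-12 + 0) + (4*17)*18))/963 = -1167/(√(-12) + 68*18)*(1/963) = -1167/(2*I*√3 + 1224)*(1/963) = -1167/(1224 + 2*I*√3)*(1/963) = -389/(321*(1224 + 2*I*√3))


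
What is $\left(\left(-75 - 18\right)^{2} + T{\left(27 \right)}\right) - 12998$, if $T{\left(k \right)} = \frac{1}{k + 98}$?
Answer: $- \frac{543624}{125} \approx -4349.0$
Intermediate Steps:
$T{\left(k \right)} = \frac{1}{98 + k}$
$\left(\left(-75 - 18\right)^{2} + T{\left(27 \right)}\right) - 12998 = \left(\left(-75 - 18\right)^{2} + \frac{1}{98 + 27}\right) - 12998 = \left(\left(-93\right)^{2} + \frac{1}{125}\right) - 12998 = \left(8649 + \frac{1}{125}\right) - 12998 = \frac{1081126}{125} - 12998 = - \frac{543624}{125}$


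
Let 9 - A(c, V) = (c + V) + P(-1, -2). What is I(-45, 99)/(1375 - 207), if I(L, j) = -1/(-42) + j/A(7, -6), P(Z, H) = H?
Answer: 521/61320 ≈ 0.0084964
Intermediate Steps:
A(c, V) = 11 - V - c (A(c, V) = 9 - ((c + V) - 2) = 9 - ((V + c) - 2) = 9 - (-2 + V + c) = 9 + (2 - V - c) = 11 - V - c)
I(L, j) = 1/42 + j/10 (I(L, j) = -1/(-42) + j/(11 - 1*(-6) - 1*7) = -1*(-1/42) + j/(11 + 6 - 7) = 1/42 + j/10)
I(-45, 99)/(1375 - 207) = (1/42 + (1/10)*99)/(1375 - 207) = (1/42 + 99/10)/1168 = (1042/105)*(1/1168) = 521/61320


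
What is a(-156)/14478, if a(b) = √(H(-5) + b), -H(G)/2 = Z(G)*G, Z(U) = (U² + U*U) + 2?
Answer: √91/7239 ≈ 0.0013178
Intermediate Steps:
Z(U) = 2 + 2*U² (Z(U) = (U² + U²) + 2 = 2*U² + 2 = 2 + 2*U²)
H(G) = -2*G*(2 + 2*G²) (H(G) = -2*(2 + 2*G²)*G = -2*G*(2 + 2*G²))
a(b) = √(520 + b) (a(b) = √(-4*(-5)*(1 + (-5)²) + b) = √(-4*(-5)*(1 + 25) + b) = √(-4*(-5)*26 + b) = √(520 + b))
a(-156)/14478 = √(520 - 156)/14478 = √364*(1/14478) = (2*√91)*(1/14478) = √91/7239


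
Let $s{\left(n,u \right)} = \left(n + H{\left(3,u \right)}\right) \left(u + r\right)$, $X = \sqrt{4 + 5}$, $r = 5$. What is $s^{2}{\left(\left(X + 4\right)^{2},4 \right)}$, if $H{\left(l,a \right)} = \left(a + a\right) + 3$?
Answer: $291600$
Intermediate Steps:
$H{\left(l,a \right)} = 3 + 2 a$ ($H{\left(l,a \right)} = 2 a + 3 = 3 + 2 a$)
$X = 3$ ($X = \sqrt{9} = 3$)
$s{\left(n,u \right)} = \left(5 + u\right) \left(3 + n + 2 u\right)$ ($s{\left(n,u \right)} = \left(n + \left(3 + 2 u\right)\right) \left(u + 5\right) = \left(3 + n + 2 u\right) \left(5 + u\right) = \left(5 + u\right) \left(3 + n + 2 u\right)$)
$s^{2}{\left(\left(X + 4\right)^{2},4 \right)} = \left(15 + 2 \cdot 4^{2} + 5 \left(3 + 4\right)^{2} + 13 \cdot 4 + \left(3 + 4\right)^{2} \cdot 4\right)^{2} = \left(15 + 2 \cdot 16 + 5 \cdot 7^{2} + 52 + 7^{2} \cdot 4\right)^{2} = \left(15 + 32 + 5 \cdot 49 + 52 + 49 \cdot 4\right)^{2} = \left(15 + 32 + 245 + 52 + 196\right)^{2} = 540^{2} = 291600$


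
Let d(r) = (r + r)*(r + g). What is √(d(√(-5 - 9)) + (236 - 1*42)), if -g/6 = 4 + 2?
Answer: √(166 - 72*I*√14) ≈ 15.531 - 8.6728*I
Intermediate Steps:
g = -36 (g = -6*(4 + 2) = -6*6 = -36)
d(r) = 2*r*(-36 + r) (d(r) = (r + r)*(r - 36) = (2*r)*(-36 + r) = 2*r*(-36 + r))
√(d(√(-5 - 9)) + (236 - 1*42)) = √(2*√(-5 - 9)*(-36 + √(-5 - 9)) + (236 - 1*42)) = √(2*√(-14)*(-36 + √(-14)) + (236 - 42)) = √(2*(I*√14)*(-36 + I*√14) + 194) = √(2*I*√14*(-36 + I*√14) + 194) = √(194 + 2*I*√14*(-36 + I*√14))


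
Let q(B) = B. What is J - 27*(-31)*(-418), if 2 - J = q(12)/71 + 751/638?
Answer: -15848200449/45298 ≈ -3.4987e+5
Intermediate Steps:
J = 29619/45298 (J = 2 - (12/71 + 751/638) = 2 - 1*60977/45298 = 2 - 60977/45298 = 29619/45298 ≈ 0.65387)
J - 27*(-31)*(-418) = 29619/45298 - 27*(-31)*(-418) = 29619/45298 + 837*(-418) = 29619/45298 - 349866 = -15848200449/45298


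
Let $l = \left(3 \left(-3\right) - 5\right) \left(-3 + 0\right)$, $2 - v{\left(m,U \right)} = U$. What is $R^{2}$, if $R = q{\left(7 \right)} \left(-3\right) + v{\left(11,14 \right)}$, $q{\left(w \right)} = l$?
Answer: $19044$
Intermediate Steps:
$v{\left(m,U \right)} = 2 - U$
$l = 42$ ($l = \left(-9 - 5\right) \left(-3\right) = \left(-14\right) \left(-3\right) = 42$)
$q{\left(w \right)} = 42$
$R = -138$ ($R = 42 \left(-3\right) + \left(2 - 14\right) = -126 + \left(2 - 14\right) = -126 - 12 = -138$)
$R^{2} = \left(-138\right)^{2} = 19044$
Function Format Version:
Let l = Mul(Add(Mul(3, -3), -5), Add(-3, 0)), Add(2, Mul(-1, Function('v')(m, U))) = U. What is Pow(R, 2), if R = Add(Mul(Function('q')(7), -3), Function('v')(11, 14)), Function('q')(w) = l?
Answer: 19044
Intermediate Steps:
Function('v')(m, U) = Add(2, Mul(-1, U))
l = 42 (l = Mul(Add(-9, -5), -3) = Mul(-14, -3) = 42)
Function('q')(w) = 42
R = -138 (R = Add(Mul(42, -3), Add(2, Mul(-1, 14))) = Add(-126, Add(2, -14)) = Add(-126, -12) = -138)
Pow(R, 2) = Pow(-138, 2) = 19044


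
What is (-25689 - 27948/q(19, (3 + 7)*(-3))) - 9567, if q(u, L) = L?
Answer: -171622/5 ≈ -34324.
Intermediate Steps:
(-25689 - 27948/q(19, (3 + 7)*(-3))) - 9567 = (-25689 - 27948*(-1/(3*(3 + 7)))) - 9567 = (-25689 - 27948/(10*(-3))) - 9567 = (-25689 - 27948/(-30)) - 9567 = (-25689 - 27948*(-1/30)) - 9567 = (-25689 + 4658/5) - 9567 = -123787/5 - 9567 = -171622/5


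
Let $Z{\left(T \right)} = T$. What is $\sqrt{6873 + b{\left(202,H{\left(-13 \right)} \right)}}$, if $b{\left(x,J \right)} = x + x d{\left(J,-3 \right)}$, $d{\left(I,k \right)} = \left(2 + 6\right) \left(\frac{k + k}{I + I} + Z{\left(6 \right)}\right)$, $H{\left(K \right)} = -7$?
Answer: $\frac{\sqrt{855715}}{7} \approx 132.15$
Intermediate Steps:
$d{\left(I,k \right)} = 48 + \frac{8 k}{I}$ ($d{\left(I,k \right)} = \left(2 + 6\right) \left(\frac{k + k}{I + I} + 6\right) = 8 \left(\frac{2 k}{2 I} + 6\right) = 8 \left(2 k \frac{1}{2 I} + 6\right) = 8 \left(\frac{k}{I} + 6\right) = 8 \left(6 + \frac{k}{I}\right) = 48 + \frac{8 k}{I}$)
$b{\left(x,J \right)} = x + x \left(48 - \frac{24}{J}\right)$ ($b{\left(x,J \right)} = x + x \left(48 + 8 \left(-3\right) \frac{1}{J}\right) = x + x \left(48 - \frac{24}{J}\right)$)
$\sqrt{6873 + b{\left(202,H{\left(-13 \right)} \right)}} = \sqrt{6873 + \frac{202 \left(-24 + 49 \left(-7\right)\right)}{-7}} = \sqrt{6873 + 202 \left(- \frac{1}{7}\right) \left(-24 - 343\right)} = \sqrt{6873 + 202 \left(- \frac{1}{7}\right) \left(-367\right)} = \sqrt{6873 + \frac{74134}{7}} = \sqrt{\frac{122245}{7}} = \frac{\sqrt{855715}}{7}$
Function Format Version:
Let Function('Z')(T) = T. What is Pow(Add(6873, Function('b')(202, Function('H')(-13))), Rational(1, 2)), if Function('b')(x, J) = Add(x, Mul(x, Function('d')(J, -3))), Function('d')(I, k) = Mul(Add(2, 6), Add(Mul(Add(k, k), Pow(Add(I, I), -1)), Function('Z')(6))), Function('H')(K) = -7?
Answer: Mul(Rational(1, 7), Pow(855715, Rational(1, 2))) ≈ 132.15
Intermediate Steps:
Function('d')(I, k) = Add(48, Mul(8, k, Pow(I, -1))) (Function('d')(I, k) = Mul(Add(2, 6), Add(Mul(Add(k, k), Pow(Add(I, I), -1)), 6)) = Mul(8, Add(Mul(Mul(2, k), Pow(Mul(2, I), -1)), 6)) = Mul(8, Add(Mul(Mul(2, k), Mul(Rational(1, 2), Pow(I, -1))), 6)) = Mul(8, Add(Mul(k, Pow(I, -1)), 6)) = Mul(8, Add(6, Mul(k, Pow(I, -1)))) = Add(48, Mul(8, k, Pow(I, -1))))
Function('b')(x, J) = Add(x, Mul(x, Add(48, Mul(-24, Pow(J, -1))))) (Function('b')(x, J) = Add(x, Mul(x, Add(48, Mul(8, -3, Pow(J, -1))))) = Add(x, Mul(x, Add(48, Mul(-24, Pow(J, -1))))))
Pow(Add(6873, Function('b')(202, Function('H')(-13))), Rational(1, 2)) = Pow(Add(6873, Mul(202, Pow(-7, -1), Add(-24, Mul(49, -7)))), Rational(1, 2)) = Pow(Add(6873, Mul(202, Rational(-1, 7), Add(-24, -343))), Rational(1, 2)) = Pow(Add(6873, Mul(202, Rational(-1, 7), -367)), Rational(1, 2)) = Pow(Add(6873, Rational(74134, 7)), Rational(1, 2)) = Pow(Rational(122245, 7), Rational(1, 2)) = Mul(Rational(1, 7), Pow(855715, Rational(1, 2)))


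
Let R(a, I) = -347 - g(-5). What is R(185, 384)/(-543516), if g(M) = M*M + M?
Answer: 367/543516 ≈ 0.00067523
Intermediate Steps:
g(M) = M + M² (g(M) = M² + M = M + M²)
R(a, I) = -367 (R(a, I) = -347 - (-5)*(1 - 5) = -347 - (-5)*(-4) = -347 - 1*20 = -347 - 20 = -367)
R(185, 384)/(-543516) = -367/(-543516) = -367*(-1/543516) = 367/543516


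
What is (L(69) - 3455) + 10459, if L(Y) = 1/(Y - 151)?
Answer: 574327/82 ≈ 7004.0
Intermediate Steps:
L(Y) = 1/(-151 + Y)
(L(69) - 3455) + 10459 = (1/(-151 + 69) - 3455) + 10459 = (1/(-82) - 3455) + 10459 = (-1/82 - 3455) + 10459 = -283311/82 + 10459 = 574327/82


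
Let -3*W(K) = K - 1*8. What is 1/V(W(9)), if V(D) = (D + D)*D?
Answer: 9/2 ≈ 4.5000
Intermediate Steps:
W(K) = 8/3 - K/3 (W(K) = -(K - 1*8)/3 = -(K - 8)/3 = -(-8 + K)/3 = 8/3 - K/3)
V(D) = 2*D² (V(D) = (2*D)*D = 2*D²)
1/V(W(9)) = 1/(2*(8/3 - ⅓*9)²) = 1/(2*(8/3 - 3)²) = 1/(2*(-⅓)²) = 1/(2*(⅑)) = 1/(2/9) = 9/2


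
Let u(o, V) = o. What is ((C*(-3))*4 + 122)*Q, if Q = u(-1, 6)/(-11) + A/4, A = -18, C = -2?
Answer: -7081/11 ≈ -643.73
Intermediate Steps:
Q = -97/22 (Q = -1/(-11) - 18/4 = -1*(-1/11) - 18*1/4 = 1/11 - 9/2 = -97/22 ≈ -4.4091)
((C*(-3))*4 + 122)*Q = (-2*(-3)*4 + 122)*(-97/22) = (6*4 + 122)*(-97/22) = (24 + 122)*(-97/22) = 146*(-97/22) = -7081/11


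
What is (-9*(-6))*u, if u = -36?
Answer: -1944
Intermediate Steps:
(-9*(-6))*u = -9*(-6)*(-36) = 54*(-36) = -1944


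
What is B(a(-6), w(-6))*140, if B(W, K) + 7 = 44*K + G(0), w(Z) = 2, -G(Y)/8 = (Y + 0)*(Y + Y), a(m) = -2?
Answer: 11340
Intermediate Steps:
G(Y) = -16*Y² (G(Y) = -8*(Y + 0)*(Y + Y) = -8*Y*2*Y = -16*Y²)
B(W, K) = -7 + 44*K (B(W, K) = -7 + (44*K - 16*0²) = -7 + (44*K - 16*0) = -7 + (44*K + 0) = -7 + 44*K)
B(a(-6), w(-6))*140 = (-7 + 44*2)*140 = (-7 + 88)*140 = 81*140 = 11340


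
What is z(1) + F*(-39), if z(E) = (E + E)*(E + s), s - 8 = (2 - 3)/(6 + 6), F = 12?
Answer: -2701/6 ≈ -450.17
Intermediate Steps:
s = 95/12 (s = 8 + (2 - 3)/(6 + 6) = 8 - 1/12 = 95/12 ≈ 7.9167)
z(E) = 2*E*(95/12 + E) (z(E) = (E + E)*(E + 95/12) = (2*E)*(95/12 + E) = 2*E*(95/12 + E))
z(1) + F*(-39) = (1/6)*1*(95 + 12*1) + 12*(-39) = (1/6)*1*(95 + 12) - 468 = (1/6)*1*107 - 468 = 107/6 - 468 = -2701/6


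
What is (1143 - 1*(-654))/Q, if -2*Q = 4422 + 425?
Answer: -3594/4847 ≈ -0.74149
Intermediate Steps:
Q = -4847/2 (Q = -(4422 + 425)/2 = -½*4847 = -4847/2 ≈ -2423.5)
(1143 - 1*(-654))/Q = (1143 - 1*(-654))/(-4847/2) = (1143 + 654)*(-2/4847) = 1797*(-2/4847) = -3594/4847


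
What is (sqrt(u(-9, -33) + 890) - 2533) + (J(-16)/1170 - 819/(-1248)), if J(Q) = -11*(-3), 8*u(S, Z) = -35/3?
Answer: -15801649/6240 + 5*sqrt(5118)/12 ≈ -2502.5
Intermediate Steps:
u(S, Z) = -35/24 (u(S, Z) = (-35/3)/8 = (-35*1/3)/8 = (1/8)*(-35/3) = -35/24)
J(Q) = 33
(sqrt(u(-9, -33) + 890) - 2533) + (J(-16)/1170 - 819/(-1248)) = (sqrt(-35/24 + 890) - 2533) + (33/1170 - 819/(-1248)) = (sqrt(21325/24) - 2533) + (33*(1/1170) - 819*(-1/1248)) = (5*sqrt(5118)/12 - 2533) + (11/390 + 21/32) = (-2533 + 5*sqrt(5118)/12) + 4271/6240 = -15801649/6240 + 5*sqrt(5118)/12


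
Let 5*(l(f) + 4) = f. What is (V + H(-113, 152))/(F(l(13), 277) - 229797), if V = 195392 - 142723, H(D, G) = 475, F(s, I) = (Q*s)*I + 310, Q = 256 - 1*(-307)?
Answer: -66430/559773 ≈ -0.11867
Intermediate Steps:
Q = 563 (Q = 256 + 307 = 563)
l(f) = -4 + f/5
F(s, I) = 310 + 563*I*s (F(s, I) = (563*s)*I + 310 = 563*I*s + 310 = 310 + 563*I*s)
V = 52669
(V + H(-113, 152))/(F(l(13), 277) - 229797) = (52669 + 475)/((310 + 563*277*(-4 + (⅕)*13)) - 229797) = 53144/((310 + 563*277*(-4 + 13/5)) - 229797) = 53144/((310 + 563*277*(-7/5)) - 229797) = 53144/((310 - 1091657/5) - 229797) = 53144/(-1090107/5 - 229797) = 53144/(-2239092/5) = 53144*(-5/2239092) = -66430/559773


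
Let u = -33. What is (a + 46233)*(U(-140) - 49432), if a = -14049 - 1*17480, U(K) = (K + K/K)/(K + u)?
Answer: -125742682288/173 ≈ -7.2684e+8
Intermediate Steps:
U(K) = (1 + K)/(-33 + K) (U(K) = (K + K/K)/(K - 33) = (K + 1)/(-33 + K) = (1 + K)/(-33 + K))
a = -31529 (a = -14049 - 17480 = -31529)
(a + 46233)*(U(-140) - 49432) = (-31529 + 46233)*((1 - 140)/(-33 - 140) - 49432) = 14704*(-139/(-173) - 49432) = 14704*(-1/173*(-139) - 49432) = 14704*(139/173 - 49432) = 14704*(-8551597/173) = -125742682288/173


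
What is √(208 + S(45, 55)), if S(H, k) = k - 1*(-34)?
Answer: 3*√33 ≈ 17.234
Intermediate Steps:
S(H, k) = 34 + k (S(H, k) = k + 34 = 34 + k)
√(208 + S(45, 55)) = √(208 + (34 + 55)) = √(208 + 89) = √297 = 3*√33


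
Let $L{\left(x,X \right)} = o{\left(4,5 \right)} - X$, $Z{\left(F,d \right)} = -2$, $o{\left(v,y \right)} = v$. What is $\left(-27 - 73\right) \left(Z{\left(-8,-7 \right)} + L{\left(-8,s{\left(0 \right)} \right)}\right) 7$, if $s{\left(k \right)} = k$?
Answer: $-1400$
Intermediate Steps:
$L{\left(x,X \right)} = 4 - X$
$\left(-27 - 73\right) \left(Z{\left(-8,-7 \right)} + L{\left(-8,s{\left(0 \right)} \right)}\right) 7 = \left(-27 - 73\right) \left(-2 + \left(4 - 0\right)\right) 7 = - 100 \left(-2 + \left(4 + 0\right)\right) 7 = - 100 \left(-2 + 4\right) 7 = \left(-100\right) 2 \cdot 7 = \left(-200\right) 7 = -1400$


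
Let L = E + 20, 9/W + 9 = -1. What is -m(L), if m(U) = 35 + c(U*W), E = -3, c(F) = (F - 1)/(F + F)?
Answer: -10873/306 ≈ -35.533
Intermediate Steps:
W = -9/10 (W = 9/(-9 - 1) = 9/(-10) = 9*(-⅒) = -9/10 ≈ -0.90000)
c(F) = (-1 + F)/(2*F) (c(F) = (-1 + F)/((2*F)) = (-1 + F)*(1/(2*F)) = (-1 + F)/(2*F))
L = 17 (L = -3 + 20 = 17)
m(U) = 35 - 5*(-1 - 9*U/10)/(9*U) (m(U) = 35 + (-1 + U*(-9/10))/(2*((U*(-9/10)))) = 35 + (-1 - 9*U/10)/(2*((-9*U/10))) = 35 + (-10/(9*U))*(-1 - 9*U/10)/2 = 35 - 5*(-1 - 9*U/10)/(9*U))
-m(L) = -(10 + 639*17)/(18*17) = -(10 + 10863)/(18*17) = -10873/(18*17) = -1*10873/306 = -10873/306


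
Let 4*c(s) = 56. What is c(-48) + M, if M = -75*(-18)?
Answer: 1364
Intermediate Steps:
c(s) = 14 (c(s) = (¼)*56 = 14)
M = 1350
c(-48) + M = 14 + 1350 = 1364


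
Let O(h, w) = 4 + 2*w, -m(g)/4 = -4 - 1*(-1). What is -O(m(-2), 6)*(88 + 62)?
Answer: -2400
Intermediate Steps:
m(g) = 12 (m(g) = -4*(-4 - 1*(-1)) = -4*(-4 + 1) = -4*(-3) = 12)
-O(m(-2), 6)*(88 + 62) = -(4 + 2*6)*(88 + 62) = -(4 + 12)*150 = -16*150 = -1*2400 = -2400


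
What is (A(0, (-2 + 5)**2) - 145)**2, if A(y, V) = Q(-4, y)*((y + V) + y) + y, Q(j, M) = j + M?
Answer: 32761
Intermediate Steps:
Q(j, M) = M + j
A(y, V) = y + (-4 + y)*(V + 2*y) (A(y, V) = (y - 4)*((y + V) + y) + y = (-4 + y)*((V + y) + y) + y = (-4 + y)*(V + 2*y) + y = y + (-4 + y)*(V + 2*y))
(A(0, (-2 + 5)**2) - 145)**2 = ((0 + (-2 + 5)**2*(-4 + 0) + 2*0*(-4 + 0)) - 145)**2 = ((0 + 3**2*(-4) + 2*0*(-4)) - 145)**2 = ((0 + 9*(-4) + 0) - 145)**2 = ((0 - 36 + 0) - 145)**2 = (-36 - 145)**2 = (-181)**2 = 32761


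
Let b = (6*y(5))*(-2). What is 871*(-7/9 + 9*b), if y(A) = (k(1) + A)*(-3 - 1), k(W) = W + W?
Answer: 23699039/9 ≈ 2.6332e+6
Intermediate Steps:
k(W) = 2*W
y(A) = -8 - 4*A (y(A) = (2*1 + A)*(-3 - 1) = (2 + A)*(-4) = -8 - 4*A)
b = 336 (b = (6*(-8 - 4*5))*(-2) = (6*(-8 - 20))*(-2) = (6*(-28))*(-2) = -168*(-2) = 336)
871*(-7/9 + 9*b) = 871*(-7/9 + 9*336) = 871*(-7*1/9 + 3024) = 871*(-7/9 + 3024) = 871*(27209/9) = 23699039/9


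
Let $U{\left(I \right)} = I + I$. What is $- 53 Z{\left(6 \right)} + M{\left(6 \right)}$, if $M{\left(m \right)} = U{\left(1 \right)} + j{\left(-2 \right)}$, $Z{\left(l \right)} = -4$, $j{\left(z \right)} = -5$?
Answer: $209$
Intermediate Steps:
$U{\left(I \right)} = 2 I$
$M{\left(m \right)} = -3$ ($M{\left(m \right)} = 2 \cdot 1 - 5 = 2 - 5 = -3$)
$- 53 Z{\left(6 \right)} + M{\left(6 \right)} = \left(-53\right) \left(-4\right) - 3 = 212 - 3 = 209$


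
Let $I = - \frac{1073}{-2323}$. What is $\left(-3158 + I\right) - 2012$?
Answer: $- \frac{12008837}{2323} \approx -5169.5$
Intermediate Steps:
$I = \frac{1073}{2323}$ ($I = \left(-1073\right) \left(- \frac{1}{2323}\right) = \frac{1073}{2323} \approx 0.4619$)
$\left(-3158 + I\right) - 2012 = \left(-3158 + \frac{1073}{2323}\right) - 2012 = - \frac{7334961}{2323} - 2012 = - \frac{12008837}{2323}$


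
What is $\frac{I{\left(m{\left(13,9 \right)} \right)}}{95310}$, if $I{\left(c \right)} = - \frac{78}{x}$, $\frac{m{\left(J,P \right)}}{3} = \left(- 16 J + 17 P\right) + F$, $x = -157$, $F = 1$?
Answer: $\frac{13}{2493945} \approx 5.2126 \cdot 10^{-6}$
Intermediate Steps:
$m{\left(J,P \right)} = 3 - 48 J + 51 P$ ($m{\left(J,P \right)} = 3 \left(\left(- 16 J + 17 P\right) + 1\right) = 3 \left(1 - 16 J + 17 P\right) = 3 - 48 J + 51 P$)
$I{\left(c \right)} = \frac{78}{157}$ ($I{\left(c \right)} = - \frac{78}{-157} = \left(-78\right) \left(- \frac{1}{157}\right) = \frac{78}{157}$)
$\frac{I{\left(m{\left(13,9 \right)} \right)}}{95310} = \frac{78}{157 \cdot 95310} = \frac{78}{157} \cdot \frac{1}{95310} = \frac{13}{2493945}$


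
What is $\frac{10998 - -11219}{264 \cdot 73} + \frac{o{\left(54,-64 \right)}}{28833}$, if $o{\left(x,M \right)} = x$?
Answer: $\frac{213874483}{185223192} \approx 1.1547$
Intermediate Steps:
$\frac{10998 - -11219}{264 \cdot 73} + \frac{o{\left(54,-64 \right)}}{28833} = \frac{10998 - -11219}{264 \cdot 73} + \frac{54}{28833} = \frac{10998 + 11219}{19272} + 54 \cdot \frac{1}{28833} = 22217 \cdot \frac{1}{19272} + \frac{18}{9611} = \frac{22217}{19272} + \frac{18}{9611} = \frac{213874483}{185223192}$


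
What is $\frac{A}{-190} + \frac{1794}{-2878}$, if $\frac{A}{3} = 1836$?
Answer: $- \frac{4048221}{136705} \approx -29.613$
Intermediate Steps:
$A = 5508$ ($A = 3 \cdot 1836 = 5508$)
$\frac{A}{-190} + \frac{1794}{-2878} = \frac{5508}{-190} + \frac{1794}{-2878} = 5508 \left(- \frac{1}{190}\right) + 1794 \left(- \frac{1}{2878}\right) = - \frac{2754}{95} - \frac{897}{1439} = - \frac{4048221}{136705}$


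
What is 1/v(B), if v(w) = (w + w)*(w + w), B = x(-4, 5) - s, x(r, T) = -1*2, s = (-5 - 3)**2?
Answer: 1/17424 ≈ 5.7392e-5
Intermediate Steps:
s = 64 (s = (-8)**2 = 64)
x(r, T) = -2
B = -66 (B = -2 - 1*64 = -2 - 64 = -66)
v(w) = 4*w**2 (v(w) = (2*w)*(2*w) = 4*w**2)
1/v(B) = 1/(4*(-66)**2) = 1/(4*4356) = 1/17424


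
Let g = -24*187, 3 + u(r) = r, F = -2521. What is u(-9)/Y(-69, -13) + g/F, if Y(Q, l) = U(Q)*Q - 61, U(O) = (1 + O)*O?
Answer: 1453285044/816322489 ≈ 1.7803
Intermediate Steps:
u(r) = -3 + r
U(O) = O*(1 + O)
g = -4488
Y(Q, l) = -61 + Q**2*(1 + Q) (Y(Q, l) = (Q*(1 + Q))*Q - 61 = Q**2*(1 + Q) - 61 = -61 + Q**2*(1 + Q))
u(-9)/Y(-69, -13) + g/F = (-3 - 9)/(-61 + (-69)**2*(1 - 69)) - 4488/(-2521) = -12/(-61 + 4761*(-68)) - 4488*(-1/2521) = -12/(-61 - 323748) + 4488/2521 = -12/(-323809) + 4488/2521 = -12*(-1/323809) + 4488/2521 = 12/323809 + 4488/2521 = 1453285044/816322489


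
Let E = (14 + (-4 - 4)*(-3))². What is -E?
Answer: -1444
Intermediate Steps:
E = 1444 (E = (14 - 8*(-3))² = (14 + 24)² = 38² = 1444)
-E = -1*1444 = -1444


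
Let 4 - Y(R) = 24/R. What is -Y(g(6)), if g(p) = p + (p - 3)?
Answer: -4/3 ≈ -1.3333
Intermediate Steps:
g(p) = -3 + 2*p (g(p) = p + (-3 + p) = -3 + 2*p)
Y(R) = 4 - 24/R
-Y(g(6)) = -(4 - 24/(-3 + 2*6)) = -(4 - 24/(-3 + 12)) = -(4 - 24/9) = -(4 - 24*1/9) = -(4 - 8/3) = -1*4/3 = -4/3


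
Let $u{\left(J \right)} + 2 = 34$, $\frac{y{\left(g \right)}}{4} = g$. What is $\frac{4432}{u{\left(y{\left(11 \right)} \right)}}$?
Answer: $\frac{277}{2} \approx 138.5$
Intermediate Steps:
$y{\left(g \right)} = 4 g$
$u{\left(J \right)} = 32$ ($u{\left(J \right)} = -2 + 34 = 32$)
$\frac{4432}{u{\left(y{\left(11 \right)} \right)}} = \frac{4432}{32} = 4432 \cdot \frac{1}{32} = \frac{277}{2}$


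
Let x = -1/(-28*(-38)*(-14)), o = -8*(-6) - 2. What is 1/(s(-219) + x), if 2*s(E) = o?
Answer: 14896/342609 ≈ 0.043478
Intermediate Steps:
o = 46 (o = 48 - 2 = 46)
s(E) = 23 (s(E) = (1/2)*46 = 23)
x = 1/14896 (x = -1/(1064*(-14)) = -1/(-14896) = -1*(-1/14896) = 1/14896 ≈ 6.7132e-5)
1/(s(-219) + x) = 1/(23 + 1/14896) = 1/(342609/14896) = 14896/342609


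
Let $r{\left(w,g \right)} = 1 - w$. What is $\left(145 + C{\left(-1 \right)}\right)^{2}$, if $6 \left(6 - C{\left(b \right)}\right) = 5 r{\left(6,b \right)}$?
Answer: $\frac{866761}{36} \approx 24077.0$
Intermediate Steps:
$C{\left(b \right)} = \frac{61}{6}$ ($C{\left(b \right)} = 6 - \frac{5 \left(1 - 6\right)}{6} = 6 - \frac{5 \left(-5\right)}{6} = 6 - - \frac{25}{6} = 6 + \frac{25}{6} = \frac{61}{6}$)
$\left(145 + C{\left(-1 \right)}\right)^{2} = \left(145 + \frac{61}{6}\right)^{2} = \left(\frac{931}{6}\right)^{2} = \frac{866761}{36}$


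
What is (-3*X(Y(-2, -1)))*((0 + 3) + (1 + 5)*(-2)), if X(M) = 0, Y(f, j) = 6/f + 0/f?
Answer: 0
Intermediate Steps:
Y(f, j) = 6/f (Y(f, j) = 6/f + 0 = 6/f)
(-3*X(Y(-2, -1)))*((0 + 3) + (1 + 5)*(-2)) = (-3*0)*((0 + 3) + (1 + 5)*(-2)) = 0*(3 + 6*(-2)) = 0*(3 - 12) = 0*(-9) = 0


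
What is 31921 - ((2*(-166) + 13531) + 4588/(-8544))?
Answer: 39991339/2136 ≈ 18723.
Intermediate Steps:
31921 - ((2*(-166) + 13531) + 4588/(-8544)) = 31921 - ((-332 + 13531) + 4588*(-1/8544)) = 31921 - (13199 - 1147/2136) = 31921 - 1*28191917/2136 = 31921 - 28191917/2136 = 39991339/2136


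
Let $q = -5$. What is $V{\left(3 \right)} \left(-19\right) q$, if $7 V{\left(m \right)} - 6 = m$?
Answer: $\frac{855}{7} \approx 122.14$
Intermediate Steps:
$V{\left(m \right)} = \frac{6}{7} + \frac{m}{7}$
$V{\left(3 \right)} \left(-19\right) q = \left(\frac{6}{7} + \frac{1}{7} \cdot 3\right) \left(-19\right) \left(-5\right) = \left(\frac{6}{7} + \frac{3}{7}\right) \left(-19\right) \left(-5\right) = \frac{9}{7} \left(-19\right) \left(-5\right) = \left(- \frac{171}{7}\right) \left(-5\right) = \frac{855}{7}$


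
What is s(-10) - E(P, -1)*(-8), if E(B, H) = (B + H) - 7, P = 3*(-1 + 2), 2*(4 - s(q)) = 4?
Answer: -38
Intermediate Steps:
s(q) = 2 (s(q) = 4 - ½*4 = 4 - 2 = 2)
P = 3 (P = 3*1 = 3)
E(B, H) = -7 + B + H
s(-10) - E(P, -1)*(-8) = 2 - (-7 + 3 - 1)*(-8) = 2 - 1*(-5)*(-8) = 2 + 5*(-8) = 2 - 40 = -38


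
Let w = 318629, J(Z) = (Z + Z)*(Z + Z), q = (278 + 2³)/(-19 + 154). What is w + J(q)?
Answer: 5807340709/18225 ≈ 3.1865e+5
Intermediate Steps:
q = 286/135 (q = (278 + 8)/135 = 286*(1/135) = 286/135 ≈ 2.1185)
J(Z) = 4*Z² (J(Z) = (2*Z)*(2*Z) = 4*Z²)
w + J(q) = 318629 + 4*(286/135)² = 318629 + 4*(81796/18225) = 318629 + 327184/18225 = 5807340709/18225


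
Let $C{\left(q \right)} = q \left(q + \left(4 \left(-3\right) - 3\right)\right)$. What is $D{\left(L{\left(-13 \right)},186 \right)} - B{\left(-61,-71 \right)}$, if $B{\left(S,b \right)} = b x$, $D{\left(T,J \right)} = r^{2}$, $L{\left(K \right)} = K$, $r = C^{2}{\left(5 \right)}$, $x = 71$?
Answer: $6255041$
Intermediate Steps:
$C{\left(q \right)} = q \left(-15 + q\right)$ ($C{\left(q \right)} = q \left(q - 15\right) = q \left(-15 + q\right)$)
$r = 2500$ ($r = \left(5 \left(-15 + 5\right)\right)^{2} = \left(5 \left(-10\right)\right)^{2} = \left(-50\right)^{2} = 2500$)
$D{\left(T,J \right)} = 6250000$ ($D{\left(T,J \right)} = 2500^{2} = 6250000$)
$B{\left(S,b \right)} = 71 b$ ($B{\left(S,b \right)} = b 71 = 71 b$)
$D{\left(L{\left(-13 \right)},186 \right)} - B{\left(-61,-71 \right)} = 6250000 - 71 \left(-71\right) = 6250000 - -5041 = 6250000 + 5041 = 6255041$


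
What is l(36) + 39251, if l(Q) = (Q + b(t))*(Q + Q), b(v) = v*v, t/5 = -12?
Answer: 301043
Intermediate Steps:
t = -60 (t = 5*(-12) = -60)
b(v) = v²
l(Q) = 2*Q*(3600 + Q) (l(Q) = (Q + (-60)²)*(Q + Q) = (Q + 3600)*(2*Q) = (3600 + Q)*(2*Q) = 2*Q*(3600 + Q))
l(36) + 39251 = 2*36*(3600 + 36) + 39251 = 2*36*3636 + 39251 = 261792 + 39251 = 301043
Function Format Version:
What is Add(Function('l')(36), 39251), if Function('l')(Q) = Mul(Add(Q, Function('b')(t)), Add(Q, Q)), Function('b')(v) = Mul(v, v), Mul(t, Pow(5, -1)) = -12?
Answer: 301043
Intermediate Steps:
t = -60 (t = Mul(5, -12) = -60)
Function('b')(v) = Pow(v, 2)
Function('l')(Q) = Mul(2, Q, Add(3600, Q)) (Function('l')(Q) = Mul(Add(Q, Pow(-60, 2)), Add(Q, Q)) = Mul(Add(Q, 3600), Mul(2, Q)) = Mul(Add(3600, Q), Mul(2, Q)) = Mul(2, Q, Add(3600, Q)))
Add(Function('l')(36), 39251) = Add(Mul(2, 36, Add(3600, 36)), 39251) = Add(Mul(2, 36, 3636), 39251) = Add(261792, 39251) = 301043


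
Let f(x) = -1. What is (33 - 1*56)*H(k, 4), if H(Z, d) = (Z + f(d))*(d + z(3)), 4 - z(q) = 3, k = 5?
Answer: -460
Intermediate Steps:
z(q) = 1 (z(q) = 4 - 1*3 = 4 - 3 = 1)
H(Z, d) = (1 + d)*(-1 + Z) (H(Z, d) = (Z - 1)*(d + 1) = (-1 + Z)*(1 + d) = (1 + d)*(-1 + Z))
(33 - 1*56)*H(k, 4) = (33 - 1*56)*(-1 + 5 - 1*4 + 5*4) = (33 - 56)*(-1 + 5 - 4 + 20) = -23*20 = -460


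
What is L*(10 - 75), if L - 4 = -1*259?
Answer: 16575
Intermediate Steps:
L = -255 (L = 4 - 1*259 = 4 - 259 = -255)
L*(10 - 75) = -255*(10 - 75) = -255*(-65) = 16575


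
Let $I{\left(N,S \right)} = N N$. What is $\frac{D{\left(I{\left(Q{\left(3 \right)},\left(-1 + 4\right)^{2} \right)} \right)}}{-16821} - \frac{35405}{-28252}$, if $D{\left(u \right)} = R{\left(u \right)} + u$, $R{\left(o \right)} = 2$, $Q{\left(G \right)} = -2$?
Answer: $\frac{28351333}{22629852} \approx 1.2528$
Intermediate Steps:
$I{\left(N,S \right)} = N^{2}$
$D{\left(u \right)} = 2 + u$
$\frac{D{\left(I{\left(Q{\left(3 \right)},\left(-1 + 4\right)^{2} \right)} \right)}}{-16821} - \frac{35405}{-28252} = \frac{2 + \left(-2\right)^{2}}{-16821} - \frac{35405}{-28252} = \left(2 + 4\right) \left(- \frac{1}{16821}\right) - - \frac{35405}{28252} = 6 \left(- \frac{1}{16821}\right) + \frac{35405}{28252} = - \frac{2}{5607} + \frac{35405}{28252} = \frac{28351333}{22629852}$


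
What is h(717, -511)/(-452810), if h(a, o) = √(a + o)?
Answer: -√206/452810 ≈ -3.1697e-5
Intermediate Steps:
h(717, -511)/(-452810) = √(717 - 511)/(-452810) = √206*(-1/452810) = -√206/452810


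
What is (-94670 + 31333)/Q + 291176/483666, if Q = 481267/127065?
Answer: -1946181580353869/116386242411 ≈ -16722.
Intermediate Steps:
Q = 481267/127065 (Q = 481267*(1/127065) = 481267/127065 ≈ 3.7876)
(-94670 + 31333)/Q + 291176/483666 = (-94670 + 31333)/(481267/127065) + 291176/483666 = -63337*127065/481267 + 291176*(1/483666) = -8047915905/481267 + 145588/241833 = -1946181580353869/116386242411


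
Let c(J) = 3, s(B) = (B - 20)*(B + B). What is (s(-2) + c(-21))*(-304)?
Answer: -27664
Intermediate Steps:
s(B) = 2*B*(-20 + B) (s(B) = (-20 + B)*(2*B) = 2*B*(-20 + B))
(s(-2) + c(-21))*(-304) = (2*(-2)*(-20 - 2) + 3)*(-304) = (2*(-2)*(-22) + 3)*(-304) = (88 + 3)*(-304) = 91*(-304) = -27664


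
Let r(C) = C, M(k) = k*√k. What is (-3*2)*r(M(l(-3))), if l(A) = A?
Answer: 18*I*√3 ≈ 31.177*I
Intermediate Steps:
M(k) = k^(3/2)
(-3*2)*r(M(l(-3))) = (-3*2)*(-3)^(3/2) = -(-18)*I*√3 = 18*I*√3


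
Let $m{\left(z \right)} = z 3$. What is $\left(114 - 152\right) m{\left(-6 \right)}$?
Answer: $684$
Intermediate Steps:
$m{\left(z \right)} = 3 z$
$\left(114 - 152\right) m{\left(-6 \right)} = \left(114 - 152\right) 3 \left(-6\right) = \left(-38\right) \left(-18\right) = 684$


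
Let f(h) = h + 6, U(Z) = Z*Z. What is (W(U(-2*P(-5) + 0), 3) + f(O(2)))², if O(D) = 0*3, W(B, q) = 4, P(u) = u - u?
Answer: 100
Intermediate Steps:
P(u) = 0
U(Z) = Z²
O(D) = 0
f(h) = 6 + h
(W(U(-2*P(-5) + 0), 3) + f(O(2)))² = (4 + (6 + 0))² = (4 + 6)² = 10² = 100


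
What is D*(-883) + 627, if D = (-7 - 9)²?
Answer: -225421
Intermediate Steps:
D = 256 (D = (-16)² = 256)
D*(-883) + 627 = 256*(-883) + 627 = -226048 + 627 = -225421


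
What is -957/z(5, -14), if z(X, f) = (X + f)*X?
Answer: 319/15 ≈ 21.267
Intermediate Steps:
z(X, f) = X*(X + f)
-957/z(5, -14) = -957*1/(5*(5 - 14)) = -957/(5*(-9)) = -957/(-45) = -957*(-1/45) = 319/15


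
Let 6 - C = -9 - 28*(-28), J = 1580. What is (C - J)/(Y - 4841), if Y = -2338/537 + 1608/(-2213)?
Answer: 96258861/198585859 ≈ 0.48472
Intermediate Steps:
C = -769 (C = 6 - (-9 - 28*(-28)) = 6 - (-9 + 784) = 6 - 1*775 = 6 - 775 = -769)
Y = -6037490/1188381 (Y = -2338*1/537 + 1608*(-1/2213) = -2338/537 - 1608/2213 = -6037490/1188381 ≈ -5.0804)
(C - J)/(Y - 4841) = (-769 - 1*1580)/(-6037490/1188381 - 4841) = (-769 - 1580)/(-5758989911/1188381) = -2349*(-1188381/5758989911) = 96258861/198585859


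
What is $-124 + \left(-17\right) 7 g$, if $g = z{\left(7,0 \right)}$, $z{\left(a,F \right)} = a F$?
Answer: $-124$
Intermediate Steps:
$z{\left(a,F \right)} = F a$
$g = 0$ ($g = 0 \cdot 7 = 0$)
$-124 + \left(-17\right) 7 g = -124 + \left(-17\right) 7 \cdot 0 = -124 - 0 = -124 + 0 = -124$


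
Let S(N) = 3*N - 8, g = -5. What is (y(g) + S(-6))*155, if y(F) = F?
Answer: -4805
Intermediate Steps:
S(N) = -8 + 3*N
(y(g) + S(-6))*155 = (-5 + (-8 + 3*(-6)))*155 = (-5 + (-8 - 18))*155 = (-5 - 26)*155 = -31*155 = -4805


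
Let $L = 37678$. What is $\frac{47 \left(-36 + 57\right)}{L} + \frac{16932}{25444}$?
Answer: $\frac{165769281}{239669758} \approx 0.69166$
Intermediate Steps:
$\frac{47 \left(-36 + 57\right)}{L} + \frac{16932}{25444} = \frac{47 \left(-36 + 57\right)}{37678} + \frac{16932}{25444} = 47 \cdot 21 \cdot \frac{1}{37678} + 16932 \cdot \frac{1}{25444} = 987 \cdot \frac{1}{37678} + \frac{4233}{6361} = \frac{987}{37678} + \frac{4233}{6361} = \frac{165769281}{239669758}$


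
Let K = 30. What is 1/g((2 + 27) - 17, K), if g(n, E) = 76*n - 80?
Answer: 1/832 ≈ 0.0012019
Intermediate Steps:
g(n, E) = -80 + 76*n
1/g((2 + 27) - 17, K) = 1/(-80 + 76*((2 + 27) - 17)) = 1/(-80 + 76*(29 - 17)) = 1/(-80 + 76*12) = 1/(-80 + 912) = 1/832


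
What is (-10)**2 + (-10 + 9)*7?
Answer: 93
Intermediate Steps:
(-10)**2 + (-10 + 9)*7 = 100 - 1*7 = 100 - 7 = 93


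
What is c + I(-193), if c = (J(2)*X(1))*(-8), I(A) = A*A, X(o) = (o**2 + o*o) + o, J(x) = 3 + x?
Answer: 37129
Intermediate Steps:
X(o) = o + 2*o**2 (X(o) = (o**2 + o**2) + o = 2*o**2 + o = o + 2*o**2)
I(A) = A**2
c = -120 (c = ((3 + 2)*(1*(1 + 2*1)))*(-8) = (5*(1*(1 + 2)))*(-8) = (5*(1*3))*(-8) = (5*3)*(-8) = 15*(-8) = -120)
c + I(-193) = -120 + (-193)**2 = -120 + 37249 = 37129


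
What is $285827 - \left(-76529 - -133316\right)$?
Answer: $229040$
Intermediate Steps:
$285827 - \left(-76529 - -133316\right) = 285827 - \left(-76529 + 133316\right) = 285827 - 56787 = 229040$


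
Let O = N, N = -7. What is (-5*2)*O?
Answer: 70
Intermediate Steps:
O = -7
(-5*2)*O = -5*2*(-7) = -10*(-7) = 70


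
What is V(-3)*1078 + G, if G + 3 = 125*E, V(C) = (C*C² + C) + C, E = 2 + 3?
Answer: -34952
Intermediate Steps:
E = 5
V(C) = C³ + 2*C (V(C) = (C³ + C) + C = (C + C³) + C = C³ + 2*C)
G = 622 (G = -3 + 125*5 = -3 + 625 = 622)
V(-3)*1078 + G = -3*(2 + (-3)²)*1078 + 622 = -3*(2 + 9)*1078 + 622 = -3*11*1078 + 622 = -33*1078 + 622 = -35574 + 622 = -34952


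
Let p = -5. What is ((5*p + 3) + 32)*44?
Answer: 440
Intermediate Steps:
((5*p + 3) + 32)*44 = ((5*(-5) + 3) + 32)*44 = ((-25 + 3) + 32)*44 = (-22 + 32)*44 = 10*44 = 440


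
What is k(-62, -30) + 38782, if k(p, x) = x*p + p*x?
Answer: 42502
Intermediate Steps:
k(p, x) = 2*p*x (k(p, x) = p*x + p*x = 2*p*x)
k(-62, -30) + 38782 = 2*(-62)*(-30) + 38782 = 3720 + 38782 = 42502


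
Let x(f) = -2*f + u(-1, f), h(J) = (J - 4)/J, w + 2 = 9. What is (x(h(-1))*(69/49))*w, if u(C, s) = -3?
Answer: -897/7 ≈ -128.14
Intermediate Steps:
w = 7 (w = -2 + 9 = 7)
h(J) = (-4 + J)/J
x(f) = -3 - 2*f (x(f) = -2*f - 3 = -3 - 2*f)
(x(h(-1))*(69/49))*w = ((-3 - 2*(-4 - 1)/(-1))*(69/49))*7 = ((-3 - (-2)*(-5))*(69*(1/49)))*7 = ((-3 - 2*5)*(69/49))*7 = ((-3 - 10)*(69/49))*7 = -13*69/49*7 = -897/49*7 = -897/7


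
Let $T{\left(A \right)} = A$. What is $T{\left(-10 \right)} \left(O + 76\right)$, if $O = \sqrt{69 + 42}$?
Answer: $-760 - 10 \sqrt{111} \approx -865.36$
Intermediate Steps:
$O = \sqrt{111} \approx 10.536$
$T{\left(-10 \right)} \left(O + 76\right) = - 10 \left(\sqrt{111} + 76\right) = - 10 \left(76 + \sqrt{111}\right) = -760 - 10 \sqrt{111}$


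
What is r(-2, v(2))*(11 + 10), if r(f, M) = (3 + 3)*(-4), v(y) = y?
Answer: -504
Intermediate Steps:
r(f, M) = -24 (r(f, M) = 6*(-4) = -24)
r(-2, v(2))*(11 + 10) = -24*(11 + 10) = -24*21 = -504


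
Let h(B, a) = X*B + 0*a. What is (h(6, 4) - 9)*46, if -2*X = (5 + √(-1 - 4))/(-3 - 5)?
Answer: -1311/4 + 69*I*√5/4 ≈ -327.75 + 38.572*I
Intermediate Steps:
X = 5/16 + I*√5/16 (X = -(5 + √(-1 - 4))/(2*(-3 - 5)) = -(5 + √(-5))/(2*(-8)) = -(5 + I*√5)*(-1)/(2*8) = -(-5/8 - I*√5/8)/2 = 5/16 + I*√5/16 ≈ 0.3125 + 0.13975*I)
h(B, a) = B*(5/16 + I*√5/16) (h(B, a) = (5/16 + I*√5/16)*B + 0*a = B*(5/16 + I*√5/16) + 0 = B*(5/16 + I*√5/16))
(h(6, 4) - 9)*46 = ((1/16)*6*(5 + I*√5) - 9)*46 = ((15/8 + 3*I*√5/8) - 9)*46 = (-57/8 + 3*I*√5/8)*46 = -1311/4 + 69*I*√5/4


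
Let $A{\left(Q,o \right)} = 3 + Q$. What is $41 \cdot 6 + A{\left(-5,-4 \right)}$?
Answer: $244$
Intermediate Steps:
$41 \cdot 6 + A{\left(-5,-4 \right)} = 41 \cdot 6 + \left(3 - 5\right) = 246 - 2 = 244$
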